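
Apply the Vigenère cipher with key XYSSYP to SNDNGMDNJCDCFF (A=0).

PLVFEBALBUBRCD

Repeat the key across the message: XYSSYPXYSSYPXY
S(18)+X(23): 41≡15 → P
N(13)+Y(24): 37≡11 → L
D(3)+S(18): 21 → V
N(13)+S(18): 31≡5 → F
G(6)+Y(24): 30≡4 → E
M(12)+P(15): 27≡1 → B
D(3)+X(23): 26≡0 → A
N(13)+Y(24): 37≡11 → L
J(9)+S(18): 27≡1 → B
C(2)+S(18): 20 → U
D(3)+Y(24): 27≡1 → B
C(2)+P(15): 17 → R
F(5)+X(23): 28≡2 → C
F(5)+Y(24): 29≡3 → D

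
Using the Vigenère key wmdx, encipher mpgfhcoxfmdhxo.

ibjcdorubygeta

Repeat the key across the message: wmdxwmdxwmdxwm
m(12)+w(22): 34≡8 → i
p(15)+m(12): 27≡1 → b
g(6)+d(3): 9 → j
f(5)+x(23): 28≡2 → c
h(7)+w(22): 29≡3 → d
c(2)+m(12): 14 → o
o(14)+d(3): 17 → r
x(23)+x(23): 46≡20 → u
f(5)+w(22): 27≡1 → b
m(12)+m(12): 24 → y
d(3)+d(3): 6 → g
h(7)+x(23): 30≡4 → e
x(23)+w(22): 45≡19 → t
o(14)+m(12): 26≡0 → a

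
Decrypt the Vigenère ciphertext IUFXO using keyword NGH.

VOYKI

Repeat the key across the ciphertext: NGHNG
I(8)−N(13): -5≡21 → V
U(20)−G(6): 14 → O
F(5)−H(7): -2≡24 → Y
X(23)−N(13): 10 → K
O(14)−G(6): 8 → I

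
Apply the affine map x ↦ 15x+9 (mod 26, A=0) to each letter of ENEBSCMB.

RWRYTNHY

E(4): 15·4+9=69≡17 → R
N(13): 15·13+9=204≡22 → W
E(4): 15·4+9=69≡17 → R
B(1): 15·1+9=24 → Y
S(18): 15·18+9=279≡19 → T
C(2): 15·2+9=39≡13 → N
M(12): 15·12+9=189≡7 → H
B(1): 15·1+9=24 → Y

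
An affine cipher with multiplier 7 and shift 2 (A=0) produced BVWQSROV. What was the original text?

The inverse of 7 mod 26 is 15, since 7·15=105≡1. Apply D(y)=15·(y−2) mod 26:
B(1): 15·(1−2)=-15≡11 → L
V(21): 15·(21−2)=285≡25 → Z
W(22): 15·(22−2)=300≡14 → O
Q(16): 15·(16−2)=210≡2 → C
S(18): 15·(18−2)=240≡6 → G
R(17): 15·(17−2)=225≡17 → R
O(14): 15·(14−2)=180≡24 → Y
V(21): 15·(21−2)=285≡25 → Z

LZOCGRYZ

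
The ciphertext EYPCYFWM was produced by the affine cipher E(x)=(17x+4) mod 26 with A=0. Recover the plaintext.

The inverse of 17 mod 26 is 23, since 17·23=391≡1. Apply D(y)=23·(y−4) mod 26:
E(4): 23·(4−4)=0 → A
Y(24): 23·(24−4)=460≡18 → S
P(15): 23·(15−4)=253≡19 → T
C(2): 23·(2−4)=-46≡6 → G
Y(24): 23·(24−4)=460≡18 → S
F(5): 23·(5−4)=23 → X
W(22): 23·(22−4)=414≡24 → Y
M(12): 23·(12−4)=184≡2 → C

ASTGSXYC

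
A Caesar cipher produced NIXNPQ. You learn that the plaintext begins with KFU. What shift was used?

From the crib: N(13)−K(10)=3, so the shift is 3.

3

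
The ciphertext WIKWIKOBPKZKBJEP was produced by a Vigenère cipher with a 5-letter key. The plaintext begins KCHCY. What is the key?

MGDUK

Subtract each crib letter from the matching ciphertext letter (mod 26):
W(22)−K(10)=12 → M
I(8)−C(2)=6 → G
K(10)−H(7)=3 → D
W(22)−C(2)=20 → U
I(8)−Y(24)=-16≡10 → K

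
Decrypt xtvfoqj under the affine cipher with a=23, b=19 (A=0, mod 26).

The inverse of 23 mod 26 is 17, since 23·17=391≡1. Apply D(y)=17·(y−19) mod 26:
x(23): 17·(23−19)=68≡16 → q
t(19): 17·(19−19)=0 → a
v(21): 17·(21−19)=34≡8 → i
f(5): 17·(5−19)=-238≡22 → w
o(14): 17·(14−19)=-85≡19 → t
q(16): 17·(16−19)=-51≡1 → b
j(9): 17·(9−19)=-170≡12 → m

qaiwtbm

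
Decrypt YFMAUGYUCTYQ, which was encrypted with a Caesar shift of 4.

Y(24): 24−4=20 → U
F(5): 5−4=1 → B
M(12): 12−4=8 → I
A(0): 0−4=-4≡22 → W
U(20): 20−4=16 → Q
G(6): 6−4=2 → C
Y(24): 24−4=20 → U
U(20): 20−4=16 → Q
C(2): 2−4=-2≡24 → Y
T(19): 19−4=15 → P
Y(24): 24−4=20 → U
Q(16): 16−4=12 → M

UBIWQCUQYPUM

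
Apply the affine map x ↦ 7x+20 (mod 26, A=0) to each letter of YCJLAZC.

Y(24): 7·24+20=188≡6 → G
C(2): 7·2+20=34≡8 → I
J(9): 7·9+20=83≡5 → F
L(11): 7·11+20=97≡19 → T
A(0): 7·0+20=20 → U
Z(25): 7·25+20=195≡13 → N
C(2): 7·2+20=34≡8 → I

GIFTUNI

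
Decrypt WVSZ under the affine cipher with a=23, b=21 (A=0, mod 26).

The inverse of 23 mod 26 is 17, since 23·17=391≡1. Apply D(y)=17·(y−21) mod 26:
W(22): 17·(22−21)=17 → R
V(21): 17·(21−21)=0 → A
S(18): 17·(18−21)=-51≡1 → B
Z(25): 17·(25−21)=68≡16 → Q

RABQ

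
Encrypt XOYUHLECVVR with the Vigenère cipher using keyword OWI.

Repeat the key across the message: OWIOWIOWIOW
X(23)+O(14): 37≡11 → L
O(14)+W(22): 36≡10 → K
Y(24)+I(8): 32≡6 → G
U(20)+O(14): 34≡8 → I
H(7)+W(22): 29≡3 → D
L(11)+I(8): 19 → T
E(4)+O(14): 18 → S
C(2)+W(22): 24 → Y
V(21)+I(8): 29≡3 → D
V(21)+O(14): 35≡9 → J
R(17)+W(22): 39≡13 → N

LKGIDTSYDJN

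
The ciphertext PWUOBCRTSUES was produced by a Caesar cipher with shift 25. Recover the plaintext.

P(15): 15−25=-10≡16 → Q
W(22): 22−25=-3≡23 → X
U(20): 20−25=-5≡21 → V
O(14): 14−25=-11≡15 → P
B(1): 1−25=-24≡2 → C
C(2): 2−25=-23≡3 → D
R(17): 17−25=-8≡18 → S
T(19): 19−25=-6≡20 → U
S(18): 18−25=-7≡19 → T
U(20): 20−25=-5≡21 → V
E(4): 4−25=-21≡5 → F
S(18): 18−25=-7≡19 → T

QXVPCDSUTVFT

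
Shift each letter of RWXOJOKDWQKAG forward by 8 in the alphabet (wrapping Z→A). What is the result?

R(17): 17+8=25 → Z
W(22): 22+8=30≡4 → E
X(23): 23+8=31≡5 → F
O(14): 14+8=22 → W
J(9): 9+8=17 → R
O(14): 14+8=22 → W
K(10): 10+8=18 → S
D(3): 3+8=11 → L
W(22): 22+8=30≡4 → E
Q(16): 16+8=24 → Y
K(10): 10+8=18 → S
A(0): 0+8=8 → I
G(6): 6+8=14 → O

ZEFWRWSLEYSIO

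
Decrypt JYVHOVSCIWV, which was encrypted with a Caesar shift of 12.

XMJVCJGQWKJ

J(9): 9−12=-3≡23 → X
Y(24): 24−12=12 → M
V(21): 21−12=9 → J
H(7): 7−12=-5≡21 → V
O(14): 14−12=2 → C
V(21): 21−12=9 → J
S(18): 18−12=6 → G
C(2): 2−12=-10≡16 → Q
I(8): 8−12=-4≡22 → W
W(22): 22−12=10 → K
V(21): 21−12=9 → J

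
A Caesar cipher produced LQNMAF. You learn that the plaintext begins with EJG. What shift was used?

7

From the crib: L(11)−E(4)=7, so the shift is 7.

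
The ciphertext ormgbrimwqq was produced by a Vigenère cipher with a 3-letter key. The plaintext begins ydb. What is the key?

Subtract each crib letter from the matching ciphertext letter (mod 26):
o(14)−y(24)=-10≡16 → q
r(17)−d(3)=14 → o
m(12)−b(1)=11 → l

qol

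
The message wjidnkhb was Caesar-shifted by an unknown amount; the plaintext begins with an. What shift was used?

22

From the crib: w(22)−a(0)=22, so the shift is 22.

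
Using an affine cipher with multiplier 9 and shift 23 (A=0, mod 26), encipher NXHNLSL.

KWIKSDS

N(13): 9·13+23=140≡10 → K
X(23): 9·23+23=230≡22 → W
H(7): 9·7+23=86≡8 → I
N(13): 9·13+23=140≡10 → K
L(11): 9·11+23=122≡18 → S
S(18): 9·18+23=185≡3 → D
L(11): 9·11+23=122≡18 → S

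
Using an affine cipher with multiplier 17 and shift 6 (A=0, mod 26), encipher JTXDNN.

J(9): 17·9+6=159≡3 → D
T(19): 17·19+6=329≡17 → R
X(23): 17·23+6=397≡7 → H
D(3): 17·3+6=57≡5 → F
N(13): 17·13+6=227≡19 → T
N(13): 17·13+6=227≡19 → T

DRHFTT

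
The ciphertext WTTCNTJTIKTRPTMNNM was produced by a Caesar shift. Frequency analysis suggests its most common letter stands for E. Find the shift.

15

The most frequent ciphertext letter is T (appears 6 times).
T is position 19; E is position 4.
Shift = 15.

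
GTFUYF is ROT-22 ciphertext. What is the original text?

G(6): 6−22=-16≡10 → K
T(19): 19−22=-3≡23 → X
F(5): 5−22=-17≡9 → J
U(20): 20−22=-2≡24 → Y
Y(24): 24−22=2 → C
F(5): 5−22=-17≡9 → J

KXJYCJ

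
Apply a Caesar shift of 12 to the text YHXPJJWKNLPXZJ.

Y(24): 24+12=36≡10 → K
H(7): 7+12=19 → T
X(23): 23+12=35≡9 → J
P(15): 15+12=27≡1 → B
J(9): 9+12=21 → V
J(9): 9+12=21 → V
W(22): 22+12=34≡8 → I
K(10): 10+12=22 → W
N(13): 13+12=25 → Z
L(11): 11+12=23 → X
P(15): 15+12=27≡1 → B
X(23): 23+12=35≡9 → J
Z(25): 25+12=37≡11 → L
J(9): 9+12=21 → V

KTJBVVIWZXBJLV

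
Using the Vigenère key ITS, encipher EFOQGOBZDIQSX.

Repeat the key across the message: ITSITSITSITSI
E(4)+I(8): 12 → M
F(5)+T(19): 24 → Y
O(14)+S(18): 32≡6 → G
Q(16)+I(8): 24 → Y
G(6)+T(19): 25 → Z
O(14)+S(18): 32≡6 → G
B(1)+I(8): 9 → J
Z(25)+T(19): 44≡18 → S
D(3)+S(18): 21 → V
I(8)+I(8): 16 → Q
Q(16)+T(19): 35≡9 → J
S(18)+S(18): 36≡10 → K
X(23)+I(8): 31≡5 → F

MYGYZGJSVQJKF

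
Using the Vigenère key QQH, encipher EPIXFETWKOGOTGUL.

Repeat the key across the message: QQHQQHQQHQQHQQHQ
E(4)+Q(16): 20 → U
P(15)+Q(16): 31≡5 → F
I(8)+H(7): 15 → P
X(23)+Q(16): 39≡13 → N
F(5)+Q(16): 21 → V
E(4)+H(7): 11 → L
T(19)+Q(16): 35≡9 → J
W(22)+Q(16): 38≡12 → M
K(10)+H(7): 17 → R
O(14)+Q(16): 30≡4 → E
G(6)+Q(16): 22 → W
O(14)+H(7): 21 → V
T(19)+Q(16): 35≡9 → J
G(6)+Q(16): 22 → W
U(20)+H(7): 27≡1 → B
L(11)+Q(16): 27≡1 → B

UFPNVLJMREWVJWBB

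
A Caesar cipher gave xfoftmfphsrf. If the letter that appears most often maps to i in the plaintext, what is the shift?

23

The most frequent ciphertext letter is f (appears 4 times).
f is position 5; i is position 8.
Shift = -3≡23.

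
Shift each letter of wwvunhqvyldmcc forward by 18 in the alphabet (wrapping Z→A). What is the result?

w(22): 22+18=40≡14 → o
w(22): 22+18=40≡14 → o
v(21): 21+18=39≡13 → n
u(20): 20+18=38≡12 → m
n(13): 13+18=31≡5 → f
h(7): 7+18=25 → z
q(16): 16+18=34≡8 → i
v(21): 21+18=39≡13 → n
y(24): 24+18=42≡16 → q
l(11): 11+18=29≡3 → d
d(3): 3+18=21 → v
m(12): 12+18=30≡4 → e
c(2): 2+18=20 → u
c(2): 2+18=20 → u

oonmfzinqdveuu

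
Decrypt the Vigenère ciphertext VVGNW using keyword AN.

Repeat the key across the ciphertext: ANANA
V(21)−A(0): 21 → V
V(21)−N(13): 8 → I
G(6)−A(0): 6 → G
N(13)−N(13): 0 → A
W(22)−A(0): 22 → W

VIGAW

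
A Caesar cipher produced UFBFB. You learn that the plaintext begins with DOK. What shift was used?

From the crib: U(20)−D(3)=17, so the shift is 17.

17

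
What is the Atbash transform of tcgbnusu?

gxtymfhf

t(19) → g(6)
c(2) → x(23)
g(6) → t(19)
b(1) → y(24)
n(13) → m(12)
u(20) → f(5)
s(18) → h(7)
u(20) → f(5)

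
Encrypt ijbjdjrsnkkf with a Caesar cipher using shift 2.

kldlfltupmmh

i(8): 8+2=10 → k
j(9): 9+2=11 → l
b(1): 1+2=3 → d
j(9): 9+2=11 → l
d(3): 3+2=5 → f
j(9): 9+2=11 → l
r(17): 17+2=19 → t
s(18): 18+2=20 → u
n(13): 13+2=15 → p
k(10): 10+2=12 → m
k(10): 10+2=12 → m
f(5): 5+2=7 → h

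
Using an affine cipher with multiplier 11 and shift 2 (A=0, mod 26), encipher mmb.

een

m(12): 11·12+2=134≡4 → e
m(12): 11·12+2=134≡4 → e
b(1): 11·1+2=13 → n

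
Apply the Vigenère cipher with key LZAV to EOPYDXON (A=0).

PNPTOWOI

Repeat the key across the message: LZAVLZAV
E(4)+L(11): 15 → P
O(14)+Z(25): 39≡13 → N
P(15)+A(0): 15 → P
Y(24)+V(21): 45≡19 → T
D(3)+L(11): 14 → O
X(23)+Z(25): 48≡22 → W
O(14)+A(0): 14 → O
N(13)+V(21): 34≡8 → I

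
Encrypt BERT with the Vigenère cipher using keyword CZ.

Repeat the key across the message: CZCZ
B(1)+C(2): 3 → D
E(4)+Z(25): 29≡3 → D
R(17)+C(2): 19 → T
T(19)+Z(25): 44≡18 → S

DDTS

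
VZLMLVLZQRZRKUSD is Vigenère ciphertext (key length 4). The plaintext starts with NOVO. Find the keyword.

Subtract each crib letter from the matching ciphertext letter (mod 26):
V(21)−N(13)=8 → I
Z(25)−O(14)=11 → L
L(11)−V(21)=-10≡16 → Q
M(12)−O(14)=-2≡24 → Y

ILQY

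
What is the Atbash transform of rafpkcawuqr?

izukpxzdfji

r(17) → i(8)
a(0) → z(25)
f(5) → u(20)
p(15) → k(10)
k(10) → p(15)
c(2) → x(23)
a(0) → z(25)
w(22) → d(3)
u(20) → f(5)
q(16) → j(9)
r(17) → i(8)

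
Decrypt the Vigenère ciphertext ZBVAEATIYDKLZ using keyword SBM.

Repeat the key across the ciphertext: SBMSBMSBMSBMS
Z(25)−S(18): 7 → H
B(1)−B(1): 0 → A
V(21)−M(12): 9 → J
A(0)−S(18): -18≡8 → I
E(4)−B(1): 3 → D
A(0)−M(12): -12≡14 → O
T(19)−S(18): 1 → B
I(8)−B(1): 7 → H
Y(24)−M(12): 12 → M
D(3)−S(18): -15≡11 → L
K(10)−B(1): 9 → J
L(11)−M(12): -1≡25 → Z
Z(25)−S(18): 7 → H

HAJIDOBHMLJZH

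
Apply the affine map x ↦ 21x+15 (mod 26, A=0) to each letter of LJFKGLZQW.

MWQRLMUNJ

L(11): 21·11+15=246≡12 → M
J(9): 21·9+15=204≡22 → W
F(5): 21·5+15=120≡16 → Q
K(10): 21·10+15=225≡17 → R
G(6): 21·6+15=141≡11 → L
L(11): 21·11+15=246≡12 → M
Z(25): 21·25+15=540≡20 → U
Q(16): 21·16+15=351≡13 → N
W(22): 21·22+15=477≡9 → J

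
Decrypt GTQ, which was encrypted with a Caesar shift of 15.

REB

G(6): 6−15=-9≡17 → R
T(19): 19−15=4 → E
Q(16): 16−15=1 → B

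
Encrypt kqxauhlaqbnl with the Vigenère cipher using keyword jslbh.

tiibbqdlriwd

Repeat the key across the message: jslbhjslbhjs
k(10)+j(9): 19 → t
q(16)+s(18): 34≡8 → i
x(23)+l(11): 34≡8 → i
a(0)+b(1): 1 → b
u(20)+h(7): 27≡1 → b
h(7)+j(9): 16 → q
l(11)+s(18): 29≡3 → d
a(0)+l(11): 11 → l
q(16)+b(1): 17 → r
b(1)+h(7): 8 → i
n(13)+j(9): 22 → w
l(11)+s(18): 29≡3 → d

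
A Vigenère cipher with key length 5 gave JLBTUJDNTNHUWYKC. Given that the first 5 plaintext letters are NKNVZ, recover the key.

Subtract each crib letter from the matching ciphertext letter (mod 26):
J(9)−N(13)=-4≡22 → W
L(11)−K(10)=1 → B
B(1)−N(13)=-12≡14 → O
T(19)−V(21)=-2≡24 → Y
U(20)−Z(25)=-5≡21 → V

WBOYV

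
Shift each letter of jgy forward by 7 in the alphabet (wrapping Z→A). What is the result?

j(9): 9+7=16 → q
g(6): 6+7=13 → n
y(24): 24+7=31≡5 → f

qnf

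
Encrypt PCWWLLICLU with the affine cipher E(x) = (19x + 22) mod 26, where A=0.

VIYYXXSIXM

P(15): 19·15+22=307≡21 → V
C(2): 19·2+22=60≡8 → I
W(22): 19·22+22=440≡24 → Y
W(22): 19·22+22=440≡24 → Y
L(11): 19·11+22=231≡23 → X
L(11): 19·11+22=231≡23 → X
I(8): 19·8+22=174≡18 → S
C(2): 19·2+22=60≡8 → I
L(11): 19·11+22=231≡23 → X
U(20): 19·20+22=402≡12 → M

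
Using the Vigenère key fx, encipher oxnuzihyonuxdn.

tusrefmvtkzuik

Repeat the key across the message: fxfxfxfxfxfxfx
o(14)+f(5): 19 → t
x(23)+x(23): 46≡20 → u
n(13)+f(5): 18 → s
u(20)+x(23): 43≡17 → r
z(25)+f(5): 30≡4 → e
i(8)+x(23): 31≡5 → f
h(7)+f(5): 12 → m
y(24)+x(23): 47≡21 → v
o(14)+f(5): 19 → t
n(13)+x(23): 36≡10 → k
u(20)+f(5): 25 → z
x(23)+x(23): 46≡20 → u
d(3)+f(5): 8 → i
n(13)+x(23): 36≡10 → k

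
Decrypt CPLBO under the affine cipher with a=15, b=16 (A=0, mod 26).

GTRZM

The inverse of 15 mod 26 is 7, since 15·7=105≡1. Apply D(y)=7·(y−16) mod 26:
C(2): 7·(2−16)=-98≡6 → G
P(15): 7·(15−16)=-7≡19 → T
L(11): 7·(11−16)=-35≡17 → R
B(1): 7·(1−16)=-105≡25 → Z
O(14): 7·(14−16)=-14≡12 → M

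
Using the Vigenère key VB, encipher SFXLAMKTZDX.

NGSMVNFUUES

Repeat the key across the message: VBVBVBVBVBV
S(18)+V(21): 39≡13 → N
F(5)+B(1): 6 → G
X(23)+V(21): 44≡18 → S
L(11)+B(1): 12 → M
A(0)+V(21): 21 → V
M(12)+B(1): 13 → N
K(10)+V(21): 31≡5 → F
T(19)+B(1): 20 → U
Z(25)+V(21): 46≡20 → U
D(3)+B(1): 4 → E
X(23)+V(21): 44≡18 → S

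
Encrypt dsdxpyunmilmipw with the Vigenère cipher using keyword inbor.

Repeat the key across the message: inborinborinbor
d(3)+i(8): 11 → l
s(18)+n(13): 31≡5 → f
d(3)+b(1): 4 → e
x(23)+o(14): 37≡11 → l
p(15)+r(17): 32≡6 → g
y(24)+i(8): 32≡6 → g
u(20)+n(13): 33≡7 → h
n(13)+b(1): 14 → o
m(12)+o(14): 26≡0 → a
i(8)+r(17): 25 → z
l(11)+i(8): 19 → t
m(12)+n(13): 25 → z
i(8)+b(1): 9 → j
p(15)+o(14): 29≡3 → d
w(22)+r(17): 39≡13 → n

lfelgghoaztzjdn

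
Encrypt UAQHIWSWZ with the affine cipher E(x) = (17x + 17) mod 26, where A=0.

U(20): 17·20+17=357≡19 → T
A(0): 17·0+17=17 → R
Q(16): 17·16+17=289≡3 → D
H(7): 17·7+17=136≡6 → G
I(8): 17·8+17=153≡23 → X
W(22): 17·22+17=391≡1 → B
S(18): 17·18+17=323≡11 → L
W(22): 17·22+17=391≡1 → B
Z(25): 17·25+17=442≡0 → A

TRDGXBLBA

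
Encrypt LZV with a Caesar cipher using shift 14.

ZNJ

L(11): 11+14=25 → Z
Z(25): 25+14=39≡13 → N
V(21): 21+14=35≡9 → J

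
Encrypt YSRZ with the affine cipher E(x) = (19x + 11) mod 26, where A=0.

ZPWS

Y(24): 19·24+11=467≡25 → Z
S(18): 19·18+11=353≡15 → P
R(17): 19·17+11=334≡22 → W
Z(25): 19·25+11=486≡18 → S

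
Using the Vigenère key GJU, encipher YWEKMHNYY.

Repeat the key across the message: GJUGJUGJU
Y(24)+G(6): 30≡4 → E
W(22)+J(9): 31≡5 → F
E(4)+U(20): 24 → Y
K(10)+G(6): 16 → Q
M(12)+J(9): 21 → V
H(7)+U(20): 27≡1 → B
N(13)+G(6): 19 → T
Y(24)+J(9): 33≡7 → H
Y(24)+U(20): 44≡18 → S

EFYQVBTHS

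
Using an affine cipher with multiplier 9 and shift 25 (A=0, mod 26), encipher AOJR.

ZVCW

A(0): 9·0+25=25 → Z
O(14): 9·14+25=151≡21 → V
J(9): 9·9+25=106≡2 → C
R(17): 9·17+25=178≡22 → W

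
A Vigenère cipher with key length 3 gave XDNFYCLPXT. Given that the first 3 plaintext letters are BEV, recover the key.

WZS

Subtract each crib letter from the matching ciphertext letter (mod 26):
X(23)−B(1)=22 → W
D(3)−E(4)=-1≡25 → Z
N(13)−V(21)=-8≡18 → S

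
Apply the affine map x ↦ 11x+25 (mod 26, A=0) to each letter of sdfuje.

s(18): 11·18+25=223≡15 → p
d(3): 11·3+25=58≡6 → g
f(5): 11·5+25=80≡2 → c
u(20): 11·20+25=245≡11 → l
j(9): 11·9+25=124≡20 → u
e(4): 11·4+25=69≡17 → r

pgclur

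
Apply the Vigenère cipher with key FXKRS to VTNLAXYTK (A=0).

AQXCSCVDB

Repeat the key across the message: FXKRSFXKR
V(21)+F(5): 26≡0 → A
T(19)+X(23): 42≡16 → Q
N(13)+K(10): 23 → X
L(11)+R(17): 28≡2 → C
A(0)+S(18): 18 → S
X(23)+F(5): 28≡2 → C
Y(24)+X(23): 47≡21 → V
T(19)+K(10): 29≡3 → D
K(10)+R(17): 27≡1 → B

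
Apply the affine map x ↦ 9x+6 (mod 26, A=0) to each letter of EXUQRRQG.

QFEUDDUI

E(4): 9·4+6=42≡16 → Q
X(23): 9·23+6=213≡5 → F
U(20): 9·20+6=186≡4 → E
Q(16): 9·16+6=150≡20 → U
R(17): 9·17+6=159≡3 → D
R(17): 9·17+6=159≡3 → D
Q(16): 9·16+6=150≡20 → U
G(6): 9·6+6=60≡8 → I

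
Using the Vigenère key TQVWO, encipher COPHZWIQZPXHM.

VEKDNPYLVDQXH

Repeat the key across the message: TQVWOTQVWOTQV
C(2)+T(19): 21 → V
O(14)+Q(16): 30≡4 → E
P(15)+V(21): 36≡10 → K
H(7)+W(22): 29≡3 → D
Z(25)+O(14): 39≡13 → N
W(22)+T(19): 41≡15 → P
I(8)+Q(16): 24 → Y
Q(16)+V(21): 37≡11 → L
Z(25)+W(22): 47≡21 → V
P(15)+O(14): 29≡3 → D
X(23)+T(19): 42≡16 → Q
H(7)+Q(16): 23 → X
M(12)+V(21): 33≡7 → H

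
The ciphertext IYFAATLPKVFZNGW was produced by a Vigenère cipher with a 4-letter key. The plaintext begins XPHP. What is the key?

Subtract each crib letter from the matching ciphertext letter (mod 26):
I(8)−X(23)=-15≡11 → L
Y(24)−P(15)=9 → J
F(5)−H(7)=-2≡24 → Y
A(0)−P(15)=-15≡11 → L

LJYL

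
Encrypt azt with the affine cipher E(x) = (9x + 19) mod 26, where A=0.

tki

a(0): 9·0+19=19 → t
z(25): 9·25+19=244≡10 → k
t(19): 9·19+19=190≡8 → i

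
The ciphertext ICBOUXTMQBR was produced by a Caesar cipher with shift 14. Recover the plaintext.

UONAGJFYCND

I(8): 8−14=-6≡20 → U
C(2): 2−14=-12≡14 → O
B(1): 1−14=-13≡13 → N
O(14): 14−14=0 → A
U(20): 20−14=6 → G
X(23): 23−14=9 → J
T(19): 19−14=5 → F
M(12): 12−14=-2≡24 → Y
Q(16): 16−14=2 → C
B(1): 1−14=-13≡13 → N
R(17): 17−14=3 → D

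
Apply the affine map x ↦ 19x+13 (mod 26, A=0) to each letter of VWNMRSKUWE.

V(21): 19·21+13=412≡22 → W
W(22): 19·22+13=431≡15 → P
N(13): 19·13+13=260≡0 → A
M(12): 19·12+13=241≡7 → H
R(17): 19·17+13=336≡24 → Y
S(18): 19·18+13=355≡17 → R
K(10): 19·10+13=203≡21 → V
U(20): 19·20+13=393≡3 → D
W(22): 19·22+13=431≡15 → P
E(4): 19·4+13=89≡11 → L

WPAHYRVDPL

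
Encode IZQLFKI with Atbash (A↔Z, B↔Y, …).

I(8) → R(17)
Z(25) → A(0)
Q(16) → J(9)
L(11) → O(14)
F(5) → U(20)
K(10) → P(15)
I(8) → R(17)

RAJOUPR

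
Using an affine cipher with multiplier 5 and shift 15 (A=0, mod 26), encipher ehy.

jyf

e(4): 5·4+15=35≡9 → j
h(7): 5·7+15=50≡24 → y
y(24): 5·24+15=135≡5 → f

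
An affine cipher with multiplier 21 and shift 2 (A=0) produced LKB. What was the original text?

TOV

The inverse of 21 mod 26 is 5, since 21·5=105≡1. Apply D(y)=5·(y−2) mod 26:
L(11): 5·(11−2)=45≡19 → T
K(10): 5·(10−2)=40≡14 → O
B(1): 5·(1−2)=-5≡21 → V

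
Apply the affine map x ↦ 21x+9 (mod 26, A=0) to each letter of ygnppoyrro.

y(24): 21·24+9=513≡19 → t
g(6): 21·6+9=135≡5 → f
n(13): 21·13+9=282≡22 → w
p(15): 21·15+9=324≡12 → m
p(15): 21·15+9=324≡12 → m
o(14): 21·14+9=303≡17 → r
y(24): 21·24+9=513≡19 → t
r(17): 21·17+9=366≡2 → c
r(17): 21·17+9=366≡2 → c
o(14): 21·14+9=303≡17 → r

tfwmmrtccr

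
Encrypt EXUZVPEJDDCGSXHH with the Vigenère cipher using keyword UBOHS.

Repeat the key across the message: UBOHSUBOHSUBOHSU
E(4)+U(20): 24 → Y
X(23)+B(1): 24 → Y
U(20)+O(14): 34≡8 → I
Z(25)+H(7): 32≡6 → G
V(21)+S(18): 39≡13 → N
P(15)+U(20): 35≡9 → J
E(4)+B(1): 5 → F
J(9)+O(14): 23 → X
D(3)+H(7): 10 → K
D(3)+S(18): 21 → V
C(2)+U(20): 22 → W
G(6)+B(1): 7 → H
S(18)+O(14): 32≡6 → G
X(23)+H(7): 30≡4 → E
H(7)+S(18): 25 → Z
H(7)+U(20): 27≡1 → B

YYIGNJFXKVWHGEZB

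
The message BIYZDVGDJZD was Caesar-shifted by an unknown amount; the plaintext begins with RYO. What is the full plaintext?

From the crib: B(1)−R(17)=-16≡10, so the shift is 10.
Subtract 10 from each ciphertext letter:
B(1): 1−10=-9≡17 → R
I(8): 8−10=-2≡24 → Y
Y(24): 24−10=14 → O
Z(25): 25−10=15 → P
D(3): 3−10=-7≡19 → T
V(21): 21−10=11 → L
G(6): 6−10=-4≡22 → W
D(3): 3−10=-7≡19 → T
J(9): 9−10=-1≡25 → Z
Z(25): 25−10=15 → P
D(3): 3−10=-7≡19 → T

RYOPTLWTZPT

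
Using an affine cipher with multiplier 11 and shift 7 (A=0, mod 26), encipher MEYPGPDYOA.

M(12): 11·12+7=139≡9 → J
E(4): 11·4+7=51≡25 → Z
Y(24): 11·24+7=271≡11 → L
P(15): 11·15+7=172≡16 → Q
G(6): 11·6+7=73≡21 → V
P(15): 11·15+7=172≡16 → Q
D(3): 11·3+7=40≡14 → O
Y(24): 11·24+7=271≡11 → L
O(14): 11·14+7=161≡5 → F
A(0): 11·0+7=7 → H

JZLQVQOLFH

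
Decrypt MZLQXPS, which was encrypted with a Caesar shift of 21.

M(12): 12−21=-9≡17 → R
Z(25): 25−21=4 → E
L(11): 11−21=-10≡16 → Q
Q(16): 16−21=-5≡21 → V
X(23): 23−21=2 → C
P(15): 15−21=-6≡20 → U
S(18): 18−21=-3≡23 → X

REQVCUX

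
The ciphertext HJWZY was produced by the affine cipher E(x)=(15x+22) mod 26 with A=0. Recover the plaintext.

ZNAVO

The inverse of 15 mod 26 is 7, since 15·7=105≡1. Apply D(y)=7·(y−22) mod 26:
H(7): 7·(7−22)=-105≡25 → Z
J(9): 7·(9−22)=-91≡13 → N
W(22): 7·(22−22)=0 → A
Z(25): 7·(25−22)=21 → V
Y(24): 7·(24−22)=14 → O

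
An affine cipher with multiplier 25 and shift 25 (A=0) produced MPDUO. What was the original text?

The inverse of 25 mod 26 is 25, since 25·25=625≡1. Apply D(y)=25·(y−25) mod 26:
M(12): 25·(12−25)=-325≡13 → N
P(15): 25·(15−25)=-250≡10 → K
D(3): 25·(3−25)=-550≡22 → W
U(20): 25·(20−25)=-125≡5 → F
O(14): 25·(14−25)=-275≡11 → L

NKWFL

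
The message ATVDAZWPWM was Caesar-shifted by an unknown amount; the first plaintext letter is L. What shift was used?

From the crib: A(0)−L(11)=-11≡15, so the shift is 15.

15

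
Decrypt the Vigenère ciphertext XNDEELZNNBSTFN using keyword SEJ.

FJUMACHJEJOKNJ

Repeat the key across the ciphertext: SEJSEJSEJSEJSE
X(23)−S(18): 5 → F
N(13)−E(4): 9 → J
D(3)−J(9): -6≡20 → U
E(4)−S(18): -14≡12 → M
E(4)−E(4): 0 → A
L(11)−J(9): 2 → C
Z(25)−S(18): 7 → H
N(13)−E(4): 9 → J
N(13)−J(9): 4 → E
B(1)−S(18): -17≡9 → J
S(18)−E(4): 14 → O
T(19)−J(9): 10 → K
F(5)−S(18): -13≡13 → N
N(13)−E(4): 9 → J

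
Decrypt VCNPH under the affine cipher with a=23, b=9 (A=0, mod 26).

The inverse of 23 mod 26 is 17, since 23·17=391≡1. Apply D(y)=17·(y−9) mod 26:
V(21): 17·(21−9)=204≡22 → W
C(2): 17·(2−9)=-119≡11 → L
N(13): 17·(13−9)=68≡16 → Q
P(15): 17·(15−9)=102≡24 → Y
H(7): 17·(7−9)=-34≡18 → S

WLQYS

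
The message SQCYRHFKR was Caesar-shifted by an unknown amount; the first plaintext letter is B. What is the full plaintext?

BZLHAQOTA

From the crib: S(18)−B(1)=17, so the shift is 17.
Subtract 17 from each ciphertext letter:
S(18): 18−17=1 → B
Q(16): 16−17=-1≡25 → Z
C(2): 2−17=-15≡11 → L
Y(24): 24−17=7 → H
R(17): 17−17=0 → A
H(7): 7−17=-10≡16 → Q
F(5): 5−17=-12≡14 → O
K(10): 10−17=-7≡19 → T
R(17): 17−17=0 → A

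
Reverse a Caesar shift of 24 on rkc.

tme

r(17): 17−24=-7≡19 → t
k(10): 10−24=-14≡12 → m
c(2): 2−24=-22≡4 → e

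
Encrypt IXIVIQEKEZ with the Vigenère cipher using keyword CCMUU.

KZUPCSGWYT

Repeat the key across the message: CCMUUCCMUU
I(8)+C(2): 10 → K
X(23)+C(2): 25 → Z
I(8)+M(12): 20 → U
V(21)+U(20): 41≡15 → P
I(8)+U(20): 28≡2 → C
Q(16)+C(2): 18 → S
E(4)+C(2): 6 → G
K(10)+M(12): 22 → W
E(4)+U(20): 24 → Y
Z(25)+U(20): 45≡19 → T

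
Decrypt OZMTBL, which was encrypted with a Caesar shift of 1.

O(14): 14−1=13 → N
Z(25): 25−1=24 → Y
M(12): 12−1=11 → L
T(19): 19−1=18 → S
B(1): 1−1=0 → A
L(11): 11−1=10 → K

NYLSAK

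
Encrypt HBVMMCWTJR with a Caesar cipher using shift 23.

EYSJJZTQGO

H(7): 7+23=30≡4 → E
B(1): 1+23=24 → Y
V(21): 21+23=44≡18 → S
M(12): 12+23=35≡9 → J
M(12): 12+23=35≡9 → J
C(2): 2+23=25 → Z
W(22): 22+23=45≡19 → T
T(19): 19+23=42≡16 → Q
J(9): 9+23=32≡6 → G
R(17): 17+23=40≡14 → O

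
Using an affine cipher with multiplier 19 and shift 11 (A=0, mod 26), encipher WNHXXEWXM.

NYOGGJNGF

W(22): 19·22+11=429≡13 → N
N(13): 19·13+11=258≡24 → Y
H(7): 19·7+11=144≡14 → O
X(23): 19·23+11=448≡6 → G
X(23): 19·23+11=448≡6 → G
E(4): 19·4+11=87≡9 → J
W(22): 19·22+11=429≡13 → N
X(23): 19·23+11=448≡6 → G
M(12): 19·12+11=239≡5 → F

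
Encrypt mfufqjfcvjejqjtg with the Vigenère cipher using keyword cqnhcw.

ovhmsfhsiqgfszgn

Repeat the key across the message: cqnhcwcqnhcwcqnh
m(12)+c(2): 14 → o
f(5)+q(16): 21 → v
u(20)+n(13): 33≡7 → h
f(5)+h(7): 12 → m
q(16)+c(2): 18 → s
j(9)+w(22): 31≡5 → f
f(5)+c(2): 7 → h
c(2)+q(16): 18 → s
v(21)+n(13): 34≡8 → i
j(9)+h(7): 16 → q
e(4)+c(2): 6 → g
j(9)+w(22): 31≡5 → f
q(16)+c(2): 18 → s
j(9)+q(16): 25 → z
t(19)+n(13): 32≡6 → g
g(6)+h(7): 13 → n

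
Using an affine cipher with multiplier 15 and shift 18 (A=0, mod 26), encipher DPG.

D(3): 15·3+18=63≡11 → L
P(15): 15·15+18=243≡9 → J
G(6): 15·6+18=108≡4 → E

LJE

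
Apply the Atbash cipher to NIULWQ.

N(13) → M(12)
I(8) → R(17)
U(20) → F(5)
L(11) → O(14)
W(22) → D(3)
Q(16) → J(9)

MRFODJ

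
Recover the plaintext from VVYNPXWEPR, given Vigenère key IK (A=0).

Repeat the key across the ciphertext: IKIKIKIKIK
V(21)−I(8): 13 → N
V(21)−K(10): 11 → L
Y(24)−I(8): 16 → Q
N(13)−K(10): 3 → D
P(15)−I(8): 7 → H
X(23)−K(10): 13 → N
W(22)−I(8): 14 → O
E(4)−K(10): -6≡20 → U
P(15)−I(8): 7 → H
R(17)−K(10): 7 → H

NLQDHNOUHH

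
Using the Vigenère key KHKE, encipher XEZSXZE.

HLJWHGO

Repeat the key across the message: KHKEKHK
X(23)+K(10): 33≡7 → H
E(4)+H(7): 11 → L
Z(25)+K(10): 35≡9 → J
S(18)+E(4): 22 → W
X(23)+K(10): 33≡7 → H
Z(25)+H(7): 32≡6 → G
E(4)+K(10): 14 → O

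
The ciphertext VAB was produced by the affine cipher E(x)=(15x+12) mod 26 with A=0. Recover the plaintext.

The inverse of 15 mod 26 is 7, since 15·7=105≡1. Apply D(y)=7·(y−12) mod 26:
V(21): 7·(21−12)=63≡11 → L
A(0): 7·(0−12)=-84≡20 → U
B(1): 7·(1−12)=-77≡1 → B

LUB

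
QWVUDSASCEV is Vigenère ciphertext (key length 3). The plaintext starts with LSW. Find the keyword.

FEZ

Subtract each crib letter from the matching ciphertext letter (mod 26):
Q(16)−L(11)=5 → F
W(22)−S(18)=4 → E
V(21)−W(22)=-1≡25 → Z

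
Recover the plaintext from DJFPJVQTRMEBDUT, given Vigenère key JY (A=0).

ULWRAXHVIOVDUWK

Repeat the key across the ciphertext: JYJYJYJYJYJYJYJ
D(3)−J(9): -6≡20 → U
J(9)−Y(24): -15≡11 → L
F(5)−J(9): -4≡22 → W
P(15)−Y(24): -9≡17 → R
J(9)−J(9): 0 → A
V(21)−Y(24): -3≡23 → X
Q(16)−J(9): 7 → H
T(19)−Y(24): -5≡21 → V
R(17)−J(9): 8 → I
M(12)−Y(24): -12≡14 → O
E(4)−J(9): -5≡21 → V
B(1)−Y(24): -23≡3 → D
D(3)−J(9): -6≡20 → U
U(20)−Y(24): -4≡22 → W
T(19)−J(9): 10 → K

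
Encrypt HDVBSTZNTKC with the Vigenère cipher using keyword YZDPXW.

FCYQPPXMWZZ

Repeat the key across the message: YZDPXWYZDPX
H(7)+Y(24): 31≡5 → F
D(3)+Z(25): 28≡2 → C
V(21)+D(3): 24 → Y
B(1)+P(15): 16 → Q
S(18)+X(23): 41≡15 → P
T(19)+W(22): 41≡15 → P
Z(25)+Y(24): 49≡23 → X
N(13)+Z(25): 38≡12 → M
T(19)+D(3): 22 → W
K(10)+P(15): 25 → Z
C(2)+X(23): 25 → Z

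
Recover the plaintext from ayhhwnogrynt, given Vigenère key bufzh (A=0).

zecipmubsrmz

Repeat the key across the ciphertext: bufzhbufzhbu
a(0)−b(1): -1≡25 → z
y(24)−u(20): 4 → e
h(7)−f(5): 2 → c
h(7)−z(25): -18≡8 → i
w(22)−h(7): 15 → p
n(13)−b(1): 12 → m
o(14)−u(20): -6≡20 → u
g(6)−f(5): 1 → b
r(17)−z(25): -8≡18 → s
y(24)−h(7): 17 → r
n(13)−b(1): 12 → m
t(19)−u(20): -1≡25 → z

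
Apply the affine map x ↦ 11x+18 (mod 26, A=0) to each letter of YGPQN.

Y(24): 11·24+18=282≡22 → W
G(6): 11·6+18=84≡6 → G
P(15): 11·15+18=183≡1 → B
Q(16): 11·16+18=194≡12 → M
N(13): 11·13+18=161≡5 → F

WGBMF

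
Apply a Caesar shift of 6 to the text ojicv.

upoib

o(14): 14+6=20 → u
j(9): 9+6=15 → p
i(8): 8+6=14 → o
c(2): 2+6=8 → i
v(21): 21+6=27≡1 → b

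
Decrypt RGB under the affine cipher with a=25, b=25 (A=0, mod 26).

The inverse of 25 mod 26 is 25, since 25·25=625≡1. Apply D(y)=25·(y−25) mod 26:
R(17): 25·(17−25)=-200≡8 → I
G(6): 25·(6−25)=-475≡19 → T
B(1): 25·(1−25)=-600≡24 → Y

ITY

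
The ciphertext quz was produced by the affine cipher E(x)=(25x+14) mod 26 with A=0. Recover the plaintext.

The inverse of 25 mod 26 is 25, since 25·25=625≡1. Apply D(y)=25·(y−14) mod 26:
q(16): 25·(16−14)=50≡24 → y
u(20): 25·(20−14)=150≡20 → u
z(25): 25·(25−14)=275≡15 → p

yup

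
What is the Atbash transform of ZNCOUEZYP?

Z(25) → A(0)
N(13) → M(12)
C(2) → X(23)
O(14) → L(11)
U(20) → F(5)
E(4) → V(21)
Z(25) → A(0)
Y(24) → B(1)
P(15) → K(10)

AMXLFVABK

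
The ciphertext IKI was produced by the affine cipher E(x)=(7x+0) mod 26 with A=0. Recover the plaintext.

The inverse of 7 mod 26 is 15, since 7·15=105≡1. Apply D(y)=15·(y−0) mod 26:
I(8): 15·(8−0)=120≡16 → Q
K(10): 15·(10−0)=150≡20 → U
I(8): 15·(8−0)=120≡16 → Q

QUQ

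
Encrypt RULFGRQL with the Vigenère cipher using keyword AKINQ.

Repeat the key across the message: AKINQAKI
R(17)+A(0): 17 → R
U(20)+K(10): 30≡4 → E
L(11)+I(8): 19 → T
F(5)+N(13): 18 → S
G(6)+Q(16): 22 → W
R(17)+A(0): 17 → R
Q(16)+K(10): 26≡0 → A
L(11)+I(8): 19 → T

RETSWRAT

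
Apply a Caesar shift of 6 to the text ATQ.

GZW

A(0): 0+6=6 → G
T(19): 19+6=25 → Z
Q(16): 16+6=22 → W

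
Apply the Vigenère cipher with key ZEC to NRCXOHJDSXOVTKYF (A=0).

MVEWSJIHUWSXSOAE

Repeat the key across the message: ZECZECZECZECZECZ
N(13)+Z(25): 38≡12 → M
R(17)+E(4): 21 → V
C(2)+C(2): 4 → E
X(23)+Z(25): 48≡22 → W
O(14)+E(4): 18 → S
H(7)+C(2): 9 → J
J(9)+Z(25): 34≡8 → I
D(3)+E(4): 7 → H
S(18)+C(2): 20 → U
X(23)+Z(25): 48≡22 → W
O(14)+E(4): 18 → S
V(21)+C(2): 23 → X
T(19)+Z(25): 44≡18 → S
K(10)+E(4): 14 → O
Y(24)+C(2): 26≡0 → A
F(5)+Z(25): 30≡4 → E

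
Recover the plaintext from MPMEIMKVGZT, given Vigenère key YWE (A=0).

Repeat the key across the ciphertext: YWEYWEYWEYW
M(12)−Y(24): -12≡14 → O
P(15)−W(22): -7≡19 → T
M(12)−E(4): 8 → I
E(4)−Y(24): -20≡6 → G
I(8)−W(22): -14≡12 → M
M(12)−E(4): 8 → I
K(10)−Y(24): -14≡12 → M
V(21)−W(22): -1≡25 → Z
G(6)−E(4): 2 → C
Z(25)−Y(24): 1 → B
T(19)−W(22): -3≡23 → X

OTIGMIMZCBX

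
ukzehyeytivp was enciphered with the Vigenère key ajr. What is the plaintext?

Repeat the key across the ciphertext: ajrajrajrajr
u(20)−a(0): 20 → u
k(10)−j(9): 1 → b
z(25)−r(17): 8 → i
e(4)−a(0): 4 → e
h(7)−j(9): -2≡24 → y
y(24)−r(17): 7 → h
e(4)−a(0): 4 → e
y(24)−j(9): 15 → p
t(19)−r(17): 2 → c
i(8)−a(0): 8 → i
v(21)−j(9): 12 → m
p(15)−r(17): -2≡24 → y

ubieyhepcimy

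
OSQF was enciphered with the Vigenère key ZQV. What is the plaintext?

Repeat the key across the ciphertext: ZQVZ
O(14)−Z(25): -11≡15 → P
S(18)−Q(16): 2 → C
Q(16)−V(21): -5≡21 → V
F(5)−Z(25): -20≡6 → G

PCVG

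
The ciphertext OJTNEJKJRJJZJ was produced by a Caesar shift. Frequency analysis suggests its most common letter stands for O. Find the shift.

The most frequent ciphertext letter is J (appears 6 times).
J is position 9; O is position 14.
Shift = -5≡21.

21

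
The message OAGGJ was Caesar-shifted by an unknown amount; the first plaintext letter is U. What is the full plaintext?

From the crib: O(14)−U(20)=-6≡20, so the shift is 20.
Subtract 20 from each ciphertext letter:
O(14): 14−20=-6≡20 → U
A(0): 0−20=-20≡6 → G
G(6): 6−20=-14≡12 → M
G(6): 6−20=-14≡12 → M
J(9): 9−20=-11≡15 → P

UGMMP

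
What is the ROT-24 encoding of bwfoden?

b(1): 1+24=25 → z
w(22): 22+24=46≡20 → u
f(5): 5+24=29≡3 → d
o(14): 14+24=38≡12 → m
d(3): 3+24=27≡1 → b
e(4): 4+24=28≡2 → c
n(13): 13+24=37≡11 → l

zudmbcl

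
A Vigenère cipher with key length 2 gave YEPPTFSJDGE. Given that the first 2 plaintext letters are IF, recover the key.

Subtract each crib letter from the matching ciphertext letter (mod 26):
Y(24)−I(8)=16 → Q
E(4)−F(5)=-1≡25 → Z

QZ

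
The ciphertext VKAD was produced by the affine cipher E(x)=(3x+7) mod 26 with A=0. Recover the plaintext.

The inverse of 3 mod 26 is 9, since 3·9=27≡1. Apply D(y)=9·(y−7) mod 26:
V(21): 9·(21−7)=126≡22 → W
K(10): 9·(10−7)=27≡1 → B
A(0): 9·(0−7)=-63≡15 → P
D(3): 9·(3−7)=-36≡16 → Q

WBPQ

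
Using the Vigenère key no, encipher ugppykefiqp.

hucdlyrtvec

Repeat the key across the message: nononononon
u(20)+n(13): 33≡7 → h
g(6)+o(14): 20 → u
p(15)+n(13): 28≡2 → c
p(15)+o(14): 29≡3 → d
y(24)+n(13): 37≡11 → l
k(10)+o(14): 24 → y
e(4)+n(13): 17 → r
f(5)+o(14): 19 → t
i(8)+n(13): 21 → v
q(16)+o(14): 30≡4 → e
p(15)+n(13): 28≡2 → c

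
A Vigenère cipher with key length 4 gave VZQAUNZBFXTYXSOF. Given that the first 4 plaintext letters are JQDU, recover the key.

MJNG

Subtract each crib letter from the matching ciphertext letter (mod 26):
V(21)−J(9)=12 → M
Z(25)−Q(16)=9 → J
Q(16)−D(3)=13 → N
A(0)−U(20)=-20≡6 → G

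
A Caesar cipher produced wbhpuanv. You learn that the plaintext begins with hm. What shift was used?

From the crib: w(22)−h(7)=15, so the shift is 15.

15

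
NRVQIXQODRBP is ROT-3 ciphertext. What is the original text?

N(13): 13−3=10 → K
R(17): 17−3=14 → O
V(21): 21−3=18 → S
Q(16): 16−3=13 → N
I(8): 8−3=5 → F
X(23): 23−3=20 → U
Q(16): 16−3=13 → N
O(14): 14−3=11 → L
D(3): 3−3=0 → A
R(17): 17−3=14 → O
B(1): 1−3=-2≡24 → Y
P(15): 15−3=12 → M

KOSNFUNLAOYM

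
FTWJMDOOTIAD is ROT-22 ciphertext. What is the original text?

F(5): 5−22=-17≡9 → J
T(19): 19−22=-3≡23 → X
W(22): 22−22=0 → A
J(9): 9−22=-13≡13 → N
M(12): 12−22=-10≡16 → Q
D(3): 3−22=-19≡7 → H
O(14): 14−22=-8≡18 → S
O(14): 14−22=-8≡18 → S
T(19): 19−22=-3≡23 → X
I(8): 8−22=-14≡12 → M
A(0): 0−22=-22≡4 → E
D(3): 3−22=-19≡7 → H

JXANQHSSXMEH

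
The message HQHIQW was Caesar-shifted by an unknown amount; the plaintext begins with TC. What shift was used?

From the crib: H(7)−T(19)=-12≡14, so the shift is 14.

14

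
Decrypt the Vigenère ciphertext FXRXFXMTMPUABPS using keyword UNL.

Repeat the key across the ciphertext: UNLUNLUNLUNLUNL
F(5)−U(20): -15≡11 → L
X(23)−N(13): 10 → K
R(17)−L(11): 6 → G
X(23)−U(20): 3 → D
F(5)−N(13): -8≡18 → S
X(23)−L(11): 12 → M
M(12)−U(20): -8≡18 → S
T(19)−N(13): 6 → G
M(12)−L(11): 1 → B
P(15)−U(20): -5≡21 → V
U(20)−N(13): 7 → H
A(0)−L(11): -11≡15 → P
B(1)−U(20): -19≡7 → H
P(15)−N(13): 2 → C
S(18)−L(11): 7 → H

LKGDSMSGBVHPHCH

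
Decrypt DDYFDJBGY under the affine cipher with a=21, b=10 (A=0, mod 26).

RRSBRVHGS

The inverse of 21 mod 26 is 5, since 21·5=105≡1. Apply D(y)=5·(y−10) mod 26:
D(3): 5·(3−10)=-35≡17 → R
D(3): 5·(3−10)=-35≡17 → R
Y(24): 5·(24−10)=70≡18 → S
F(5): 5·(5−10)=-25≡1 → B
D(3): 5·(3−10)=-35≡17 → R
J(9): 5·(9−10)=-5≡21 → V
B(1): 5·(1−10)=-45≡7 → H
G(6): 5·(6−10)=-20≡6 → G
Y(24): 5·(24−10)=70≡18 → S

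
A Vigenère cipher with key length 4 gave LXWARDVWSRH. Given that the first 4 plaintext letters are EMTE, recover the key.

Subtract each crib letter from the matching ciphertext letter (mod 26):
L(11)−E(4)=7 → H
X(23)−M(12)=11 → L
W(22)−T(19)=3 → D
A(0)−E(4)=-4≡22 → W

HLDW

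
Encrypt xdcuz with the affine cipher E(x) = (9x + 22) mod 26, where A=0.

x(23): 9·23+22=229≡21 → v
d(3): 9·3+22=49≡23 → x
c(2): 9·2+22=40≡14 → o
u(20): 9·20+22=202≡20 → u
z(25): 9·25+22=247≡13 → n

vxoun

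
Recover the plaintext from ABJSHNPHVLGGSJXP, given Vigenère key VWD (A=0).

Repeat the key across the ciphertext: VWDVWDVWDVWDVWDV
A(0)−V(21): -21≡5 → F
B(1)−W(22): -21≡5 → F
J(9)−D(3): 6 → G
S(18)−V(21): -3≡23 → X
H(7)−W(22): -15≡11 → L
N(13)−D(3): 10 → K
P(15)−V(21): -6≡20 → U
H(7)−W(22): -15≡11 → L
V(21)−D(3): 18 → S
L(11)−V(21): -10≡16 → Q
G(6)−W(22): -16≡10 → K
G(6)−D(3): 3 → D
S(18)−V(21): -3≡23 → X
J(9)−W(22): -13≡13 → N
X(23)−D(3): 20 → U
P(15)−V(21): -6≡20 → U

FFGXLKULSQKDXNUU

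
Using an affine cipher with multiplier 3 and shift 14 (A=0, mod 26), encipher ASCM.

OQUY

A(0): 3·0+14=14 → O
S(18): 3·18+14=68≡16 → Q
C(2): 3·2+14=20 → U
M(12): 3·12+14=50≡24 → Y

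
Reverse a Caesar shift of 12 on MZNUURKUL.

ANBIIFYIZ

M(12): 12−12=0 → A
Z(25): 25−12=13 → N
N(13): 13−12=1 → B
U(20): 20−12=8 → I
U(20): 20−12=8 → I
R(17): 17−12=5 → F
K(10): 10−12=-2≡24 → Y
U(20): 20−12=8 → I
L(11): 11−12=-1≡25 → Z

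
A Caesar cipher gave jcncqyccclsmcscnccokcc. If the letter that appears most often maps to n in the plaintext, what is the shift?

15

The most frequent ciphertext letter is c (appears 11 times).
c is position 2; n is position 13.
Shift = -11≡15.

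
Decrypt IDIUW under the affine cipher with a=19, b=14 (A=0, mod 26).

The inverse of 19 mod 26 is 11, since 19·11=209≡1. Apply D(y)=11·(y−14) mod 26:
I(8): 11·(8−14)=-66≡12 → M
D(3): 11·(3−14)=-121≡9 → J
I(8): 11·(8−14)=-66≡12 → M
U(20): 11·(20−14)=66≡14 → O
W(22): 11·(22−14)=88≡10 → K

MJMOK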